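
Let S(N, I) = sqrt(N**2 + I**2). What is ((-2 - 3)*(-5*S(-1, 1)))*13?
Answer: 325*sqrt(2) ≈ 459.62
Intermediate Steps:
S(N, I) = sqrt(I**2 + N**2)
((-2 - 3)*(-5*S(-1, 1)))*13 = ((-2 - 3)*(-5*sqrt(1**2 + (-1)**2)))*13 = -(-25)*sqrt(1 + 1)*13 = -(-25)*sqrt(2)*13 = (25*sqrt(2))*13 = 325*sqrt(2)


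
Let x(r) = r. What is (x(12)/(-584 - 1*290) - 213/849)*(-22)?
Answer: 719950/123671 ≈ 5.8215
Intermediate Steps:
(x(12)/(-584 - 1*290) - 213/849)*(-22) = (12/(-584 - 1*290) - 213/849)*(-22) = (12/(-584 - 290) - 213*1/849)*(-22) = (12/(-874) - 71/283)*(-22) = (12*(-1/874) - 71/283)*(-22) = (-6/437 - 71/283)*(-22) = -32725/123671*(-22) = 719950/123671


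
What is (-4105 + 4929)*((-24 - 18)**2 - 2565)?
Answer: -660024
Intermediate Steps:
(-4105 + 4929)*((-24 - 18)**2 - 2565) = 824*((-42)**2 - 2565) = 824*(1764 - 2565) = 824*(-801) = -660024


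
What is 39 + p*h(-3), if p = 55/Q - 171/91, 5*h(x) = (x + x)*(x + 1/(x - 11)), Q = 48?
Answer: 1849711/50960 ≈ 36.297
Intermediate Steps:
h(x) = 2*x*(x + 1/(-11 + x))/5 (h(x) = ((x + x)*(x + 1/(x - 11)))/5 = ((2*x)*(x + 1/(-11 + x)))/5 = (2*x*(x + 1/(-11 + x)))/5 = 2*x*(x + 1/(-11 + x))/5)
p = -3203/4368 (p = 55/48 - 171/91 = -3203/4368 ≈ -0.73329)
39 + p*h(-3) = 39 - 3203*(-3)*(1 + (-3)² - 11*(-3))/(10920*(-11 - 3)) = 39 - 3203*(-3)*(1 + 9 + 33)/(10920*(-14)) = 39 - 3203*(-3)*(-1)*43/(10920*14) = 39 - 3203/4368*129/35 = 39 - 137729/50960 = 1849711/50960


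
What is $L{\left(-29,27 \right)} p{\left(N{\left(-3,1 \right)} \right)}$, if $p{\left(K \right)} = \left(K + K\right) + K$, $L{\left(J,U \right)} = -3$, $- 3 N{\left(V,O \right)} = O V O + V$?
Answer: $-18$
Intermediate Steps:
$N{\left(V,O \right)} = - \frac{V}{3} - \frac{V O^{2}}{3}$ ($N{\left(V,O \right)} = - \frac{O V O + V}{3} = - \frac{V O^{2} + V}{3} = - \frac{V + V O^{2}}{3} = - \frac{V}{3} - \frac{V O^{2}}{3}$)
$p{\left(K \right)} = 3 K$ ($p{\left(K \right)} = 2 K + K = 3 K$)
$L{\left(-29,27 \right)} p{\left(N{\left(-3,1 \right)} \right)} = - 3 \cdot 3 \left(\left(- \frac{1}{3}\right) \left(-3\right) \left(1 + 1^{2}\right)\right) = - 3 \cdot 3 \left(\left(- \frac{1}{3}\right) \left(-3\right) \left(1 + 1\right)\right) = - 3 \cdot 3 \left(\left(- \frac{1}{3}\right) \left(-3\right) 2\right) = - 3 \cdot 3 \cdot 2 = \left(-3\right) 6 = -18$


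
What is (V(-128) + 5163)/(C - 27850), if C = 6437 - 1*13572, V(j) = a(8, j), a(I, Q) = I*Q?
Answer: -4139/34985 ≈ -0.11831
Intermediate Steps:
V(j) = 8*j
C = -7135 (C = 6437 - 13572 = -7135)
(V(-128) + 5163)/(C - 27850) = (8*(-128) + 5163)/(-7135 - 27850) = (-1024 + 5163)/(-34985) = 4139*(-1/34985) = -4139/34985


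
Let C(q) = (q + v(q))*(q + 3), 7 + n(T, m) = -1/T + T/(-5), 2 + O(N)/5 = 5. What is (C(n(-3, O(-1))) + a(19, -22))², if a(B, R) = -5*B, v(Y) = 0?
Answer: 295461721/50625 ≈ 5836.3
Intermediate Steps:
O(N) = 15 (O(N) = -10 + 5*5 = -10 + 25 = 15)
n(T, m) = -7 - 1/T - T/5 (n(T, m) = -7 + (-1/T + T/(-5)) = -7 + (-1/T + T*(-⅕)) = -7 + (-1/T - T/5) = -7 - 1/T - T/5)
C(q) = q*(3 + q) (C(q) = (q + 0)*(q + 3) = q*(3 + q))
(C(n(-3, O(-1))) + a(19, -22))² = ((-7 - 1/(-3) - ⅕*(-3))*(3 + (-7 - 1/(-3) - ⅕*(-3))) - 5*19)² = ((-7 - 1*(-⅓) + ⅗)*(3 + (-7 - 1*(-⅓) + ⅗)) - 95)² = ((-7 + ⅓ + ⅗)*(3 + (-7 + ⅓ + ⅗)) - 95)² = (-91*(3 - 91/15)/15 - 95)² = (-91/15*(-46/15) - 95)² = (4186/225 - 95)² = (-17189/225)² = 295461721/50625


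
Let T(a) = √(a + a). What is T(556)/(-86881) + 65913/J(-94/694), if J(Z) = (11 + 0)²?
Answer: 65913/121 - 2*√278/86881 ≈ 544.74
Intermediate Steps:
J(Z) = 121 (J(Z) = 11² = 121)
T(a) = √2*√a (T(a) = √(2*a) = √2*√a)
T(556)/(-86881) + 65913/J(-94/694) = (√2*√556)/(-86881) + 65913/121 = (√2*(2*√139))*(-1/86881) + 65913*(1/121) = (2*√278)*(-1/86881) + 65913/121 = -2*√278/86881 + 65913/121 = 65913/121 - 2*√278/86881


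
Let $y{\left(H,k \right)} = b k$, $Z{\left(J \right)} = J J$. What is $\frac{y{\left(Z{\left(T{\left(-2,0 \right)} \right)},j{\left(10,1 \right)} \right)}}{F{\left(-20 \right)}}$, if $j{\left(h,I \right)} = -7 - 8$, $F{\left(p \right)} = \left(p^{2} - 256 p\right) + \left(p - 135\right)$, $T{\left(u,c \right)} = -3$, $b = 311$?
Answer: $- \frac{933}{1073} \approx -0.86952$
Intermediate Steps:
$F{\left(p \right)} = -135 + p^{2} - 255 p$ ($F{\left(p \right)} = \left(p^{2} - 256 p\right) + \left(p - 135\right) = \left(p^{2} - 256 p\right) + \left(-135 + p\right) = -135 + p^{2} - 255 p$)
$j{\left(h,I \right)} = -15$ ($j{\left(h,I \right)} = -7 - 8 = -15$)
$Z{\left(J \right)} = J^{2}$
$y{\left(H,k \right)} = 311 k$
$\frac{y{\left(Z{\left(T{\left(-2,0 \right)} \right)},j{\left(10,1 \right)} \right)}}{F{\left(-20 \right)}} = \frac{311 \left(-15\right)}{-135 + \left(-20\right)^{2} - -5100} = - \frac{4665}{-135 + 400 + 5100} = - \frac{4665}{5365} = \left(-4665\right) \frac{1}{5365} = - \frac{933}{1073}$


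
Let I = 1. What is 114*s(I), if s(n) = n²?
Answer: 114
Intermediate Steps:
114*s(I) = 114*1² = 114*1 = 114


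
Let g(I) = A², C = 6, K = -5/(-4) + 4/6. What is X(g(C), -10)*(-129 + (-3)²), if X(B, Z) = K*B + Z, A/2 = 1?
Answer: 280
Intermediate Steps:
K = 23/12 (K = -5*(-¼) + 4*(⅙) = 5/4 + ⅔ = 23/12 ≈ 1.9167)
A = 2 (A = 2*1 = 2)
g(I) = 4 (g(I) = 2² = 4)
X(B, Z) = Z + 23*B/12 (X(B, Z) = 23*B/12 + Z = Z + 23*B/12)
X(g(C), -10)*(-129 + (-3)²) = (-10 + (23/12)*4)*(-129 + (-3)²) = (-10 + 23/3)*(-129 + 9) = -7/3*(-120) = 280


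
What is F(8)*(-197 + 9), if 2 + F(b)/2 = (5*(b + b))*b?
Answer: -239888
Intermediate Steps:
F(b) = -4 + 20*b² (F(b) = -4 + 2*((5*(b + b))*b) = -4 + 2*((5*(2*b))*b) = -4 + 2*((10*b)*b) = -4 + 2*(10*b²) = -4 + 20*b²)
F(8)*(-197 + 9) = (-4 + 20*8²)*(-197 + 9) = (-4 + 20*64)*(-188) = (-4 + 1280)*(-188) = 1276*(-188) = -239888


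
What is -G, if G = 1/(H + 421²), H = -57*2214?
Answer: -1/51043 ≈ -1.9591e-5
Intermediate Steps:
H = -126198
G = 1/51043 (G = 1/(-126198 + 421²) = 1/(-126198 + 177241) = 1/51043 ≈ 1.9591e-5)
-G = -1*1/51043 = -1/51043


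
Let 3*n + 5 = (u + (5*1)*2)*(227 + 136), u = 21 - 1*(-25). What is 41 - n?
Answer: -20200/3 ≈ -6733.3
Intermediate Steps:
u = 46 (u = 21 + 25 = 46)
n = 20323/3 (n = -5/3 + ((46 + (5*1)*2)*(227 + 136))/3 = -5/3 + ((46 + 5*2)*363)/3 = -5/3 + ((46 + 10)*363)/3 = -5/3 + (56*363)/3 = -5/3 + (⅓)*20328 = -5/3 + 6776 = 20323/3 ≈ 6774.3)
41 - n = 41 - 1*20323/3 = 41 - 20323/3 = -20200/3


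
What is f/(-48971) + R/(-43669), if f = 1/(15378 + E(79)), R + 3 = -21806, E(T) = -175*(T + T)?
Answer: 13106600834277/26243851158928 ≈ 0.49942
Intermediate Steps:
E(T) = -350*T
R = -21809 (R = -3 - 21806 = -21809)
f = -1/12272 (f = 1/(15378 - 350*79) = 1/(15378 - 27650) = 1/(-12272) = -1/12272 ≈ -8.1486e-5)
f/(-48971) + R/(-43669) = -1/12272/(-48971) - 21809/(-43669) = -1/12272*(-1/48971) - 21809*(-1/43669) = 1/600972112 + 21809/43669 = 13106600834277/26243851158928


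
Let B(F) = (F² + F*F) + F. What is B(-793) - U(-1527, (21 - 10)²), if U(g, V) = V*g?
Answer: 1441672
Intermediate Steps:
B(F) = F + 2*F² (B(F) = (F² + F²) + F = 2*F² + F = F + 2*F²)
B(-793) - U(-1527, (21 - 10)²) = -793*(1 + 2*(-793)) - (21 - 10)²*(-1527) = -793*(1 - 1586) - 11²*(-1527) = -793*(-1585) - 121*(-1527) = 1256905 - 1*(-184767) = 1256905 + 184767 = 1441672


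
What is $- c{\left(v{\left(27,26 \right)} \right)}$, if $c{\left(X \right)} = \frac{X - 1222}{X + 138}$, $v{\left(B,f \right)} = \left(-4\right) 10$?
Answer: $\frac{631}{49} \approx 12.878$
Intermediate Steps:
$v{\left(B,f \right)} = -40$
$c{\left(X \right)} = \frac{-1222 + X}{138 + X}$
$- c{\left(v{\left(27,26 \right)} \right)} = - \frac{-1222 - 40}{138 - 40} = - \frac{-1262}{98} = \left(-1\right) \left(- \frac{631}{49}\right) = \frac{631}{49}$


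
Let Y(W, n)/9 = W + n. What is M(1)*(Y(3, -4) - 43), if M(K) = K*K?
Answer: -52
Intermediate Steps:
Y(W, n) = 9*W + 9*n (Y(W, n) = 9*(W + n) = 9*W + 9*n)
M(K) = K²
M(1)*(Y(3, -4) - 43) = 1²*((9*3 + 9*(-4)) - 43) = 1*((27 - 36) - 43) = 1*(-9 - 43) = 1*(-52) = -52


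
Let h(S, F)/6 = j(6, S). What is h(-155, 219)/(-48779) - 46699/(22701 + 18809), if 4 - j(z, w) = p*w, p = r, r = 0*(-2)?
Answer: -2278926761/2024816290 ≈ -1.1255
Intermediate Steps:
r = 0
p = 0
j(z, w) = 4 (j(z, w) = 4 - 0*w = 4 - 1*0 = 4 + 0 = 4)
h(S, F) = 24 (h(S, F) = 6*4 = 24)
h(-155, 219)/(-48779) - 46699/(22701 + 18809) = 24/(-48779) - 46699/(22701 + 18809) = 24*(-1/48779) - 46699/41510 = -24/48779 - 46699*1/41510 = -24/48779 - 46699/41510 = -2278926761/2024816290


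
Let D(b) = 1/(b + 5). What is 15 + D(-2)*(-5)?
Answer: 40/3 ≈ 13.333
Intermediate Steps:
D(b) = 1/(5 + b)
15 + D(-2)*(-5) = 15 - 5/(5 - 2) = 15 - 5/3 = 40/3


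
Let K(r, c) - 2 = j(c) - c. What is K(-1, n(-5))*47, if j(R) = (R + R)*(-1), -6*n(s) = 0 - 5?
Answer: -47/2 ≈ -23.500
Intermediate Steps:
n(s) = ⅚ (n(s) = -(0 - 5)/6 = -⅙*(-5) = ⅚)
j(R) = -2*R (j(R) = (2*R)*(-1) = -2*R)
K(r, c) = 2 - 3*c (K(r, c) = 2 + (-2*c - c) = 2 - 3*c)
K(-1, n(-5))*47 = (2 - 3*⅚)*47 = (2 - 5/2)*47 = -½*47 = -47/2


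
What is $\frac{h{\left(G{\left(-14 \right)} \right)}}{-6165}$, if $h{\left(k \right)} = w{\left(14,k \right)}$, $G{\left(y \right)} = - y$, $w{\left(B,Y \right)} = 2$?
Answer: $- \frac{2}{6165} \approx -0.00032441$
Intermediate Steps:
$h{\left(k \right)} = 2$
$\frac{h{\left(G{\left(-14 \right)} \right)}}{-6165} = \frac{2}{-6165} = 2 \left(- \frac{1}{6165}\right) = - \frac{2}{6165}$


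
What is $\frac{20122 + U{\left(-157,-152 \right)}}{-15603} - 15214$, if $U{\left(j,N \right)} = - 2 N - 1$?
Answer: $- \frac{237404467}{15603} \approx -15215.0$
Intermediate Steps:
$U{\left(j,N \right)} = -1 - 2 N$
$\frac{20122 + U{\left(-157,-152 \right)}}{-15603} - 15214 = \frac{20122 - -303}{-15603} - 15214 = \left(20122 + \left(-1 + 304\right)\right) \left(- \frac{1}{15603}\right) - 15214 = \left(20122 + 303\right) \left(- \frac{1}{15603}\right) - 15214 = 20425 \left(- \frac{1}{15603}\right) - 15214 = - \frac{20425}{15603} - 15214 = - \frac{237404467}{15603}$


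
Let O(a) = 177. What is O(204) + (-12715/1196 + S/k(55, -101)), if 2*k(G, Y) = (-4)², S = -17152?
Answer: -2365247/1196 ≈ -1977.6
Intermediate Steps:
k(G, Y) = 8 (k(G, Y) = (½)*(-4)² = (½)*16 = 8)
O(204) + (-12715/1196 + S/k(55, -101)) = 177 + (-12715/1196 - 17152/8) = 177 + (-12715*1/1196 - 17152*⅛) = 177 + (-12715/1196 - 2144) = 177 - 2576939/1196 = -2365247/1196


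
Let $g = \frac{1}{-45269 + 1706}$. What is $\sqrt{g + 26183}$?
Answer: $\frac{2 \sqrt{12422098662441}}{43563} \approx 161.81$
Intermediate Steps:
$g = - \frac{1}{43563}$ ($g = \frac{1}{-43563} = - \frac{1}{43563} \approx -2.2955 \cdot 10^{-5}$)
$\sqrt{g + 26183} = \sqrt{- \frac{1}{43563} + 26183} = \sqrt{\frac{1140610028}{43563}} = \frac{2 \sqrt{12422098662441}}{43563}$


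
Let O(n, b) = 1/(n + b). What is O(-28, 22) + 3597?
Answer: 21581/6 ≈ 3596.8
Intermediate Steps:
O(n, b) = 1/(b + n)
O(-28, 22) + 3597 = 1/(22 - 28) + 3597 = 1/(-6) + 3597 = -⅙ + 3597 = 21581/6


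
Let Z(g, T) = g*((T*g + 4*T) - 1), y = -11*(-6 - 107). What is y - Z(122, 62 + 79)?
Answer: -2166087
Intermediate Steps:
y = 1243 (y = -11*(-113) = 1243)
Z(g, T) = g*(-1 + 4*T + T*g) (Z(g, T) = g*((4*T + T*g) - 1) = g*(-1 + 4*T + T*g))
y - Z(122, 62 + 79) = 1243 - 122*(-1 + 4*(62 + 79) + (62 + 79)*122) = 1243 - 122*(-1 + 4*141 + 141*122) = 1243 - 122*(-1 + 564 + 17202) = 1243 - 122*17765 = 1243 - 1*2167330 = 1243 - 2167330 = -2166087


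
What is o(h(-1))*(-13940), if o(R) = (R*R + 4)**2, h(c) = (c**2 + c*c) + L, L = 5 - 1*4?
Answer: -2355860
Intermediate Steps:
L = 1 (L = 5 - 4 = 1)
h(c) = 1 + 2*c**2 (h(c) = (c**2 + c*c) + 1 = (c**2 + c**2) + 1 = 2*c**2 + 1 = 1 + 2*c**2)
o(R) = (4 + R**2)**2 (o(R) = (R**2 + 4)**2 = (4 + R**2)**2)
o(h(-1))*(-13940) = (4 + (1 + 2*(-1)**2)**2)**2*(-13940) = (4 + (1 + 2*1)**2)**2*(-13940) = (4 + (1 + 2)**2)**2*(-13940) = (4 + 3**2)**2*(-13940) = (4 + 9)**2*(-13940) = 13**2*(-13940) = 169*(-13940) = -2355860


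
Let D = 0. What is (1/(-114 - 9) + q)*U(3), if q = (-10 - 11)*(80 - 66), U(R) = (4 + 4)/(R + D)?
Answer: -289304/369 ≈ -784.02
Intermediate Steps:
U(R) = 8/R (U(R) = (4 + 4)/(R + 0) = 8/R)
q = -294 (q = -21*14 = -294)
(1/(-114 - 9) + q)*U(3) = (1/(-114 - 9) - 294)*(8/3) = (1/(-123) - 294)*(8*(⅓)) = (-1/123 - 294)*(8/3) = -36163/123*8/3 = -289304/369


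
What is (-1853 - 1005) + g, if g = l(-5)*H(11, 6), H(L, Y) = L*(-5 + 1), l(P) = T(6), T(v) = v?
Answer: -3122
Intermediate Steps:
l(P) = 6
H(L, Y) = -4*L (H(L, Y) = L*(-4) = -4*L)
g = -264 (g = 6*(-4*11) = 6*(-44) = -264)
(-1853 - 1005) + g = (-1853 - 1005) - 264 = -2858 - 264 = -3122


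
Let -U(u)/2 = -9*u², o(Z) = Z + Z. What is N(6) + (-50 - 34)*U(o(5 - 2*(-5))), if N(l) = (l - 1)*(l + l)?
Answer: -1360740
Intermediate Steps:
o(Z) = 2*Z
U(u) = 18*u² (U(u) = -(-18)*u² = 18*u²)
N(l) = 2*l*(-1 + l) (N(l) = (-1 + l)*(2*l) = 2*l*(-1 + l))
N(6) + (-50 - 34)*U(o(5 - 2*(-5))) = 2*6*(-1 + 6) + (-50 - 34)*(18*(2*(5 - 2*(-5)))²) = 2*6*5 - 1512*(2*(5 + 10))² = 60 - 1512*(2*15)² = 60 - 1512*30² = 60 - 1512*900 = 60 - 84*16200 = 60 - 1360800 = -1360740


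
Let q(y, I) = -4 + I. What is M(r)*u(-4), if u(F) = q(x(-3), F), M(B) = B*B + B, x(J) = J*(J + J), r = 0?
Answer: 0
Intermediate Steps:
x(J) = 2*J² (x(J) = J*(2*J) = 2*J²)
M(B) = B + B² (M(B) = B² + B = B + B²)
u(F) = -4 + F
M(r)*u(-4) = (0*(1 + 0))*(-4 - 4) = (0*1)*(-8) = 0*(-8) = 0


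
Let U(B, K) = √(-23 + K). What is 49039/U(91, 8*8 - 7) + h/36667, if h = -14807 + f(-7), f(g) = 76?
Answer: -14731/36667 + 49039*√34/34 ≈ 8409.7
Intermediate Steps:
h = -14731 (h = -14807 + 76 = -14731)
49039/U(91, 8*8 - 7) + h/36667 = 49039/(√(-23 + (8*8 - 7))) - 14731/36667 = 49039/(√(-23 + (64 - 7))) - 14731*1/36667 = 49039/(√(-23 + 57)) - 14731/36667 = 49039/(√34) - 14731/36667 = 49039*(√34/34) - 14731/36667 = 49039*√34/34 - 14731/36667 = -14731/36667 + 49039*√34/34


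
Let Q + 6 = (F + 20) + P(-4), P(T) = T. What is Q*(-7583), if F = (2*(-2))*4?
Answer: 45498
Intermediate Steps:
F = -16 (F = -4*4 = -16)
Q = -6 (Q = -6 + ((-16 + 20) - 4) = -6 + (4 - 4) = -6 + 0 = -6)
Q*(-7583) = -6*(-7583) = 45498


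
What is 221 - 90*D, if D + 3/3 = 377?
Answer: -33619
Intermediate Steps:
D = 376 (D = -1 + 377 = 376)
221 - 90*D = 221 - 90*376 = 221 - 33840 = -33619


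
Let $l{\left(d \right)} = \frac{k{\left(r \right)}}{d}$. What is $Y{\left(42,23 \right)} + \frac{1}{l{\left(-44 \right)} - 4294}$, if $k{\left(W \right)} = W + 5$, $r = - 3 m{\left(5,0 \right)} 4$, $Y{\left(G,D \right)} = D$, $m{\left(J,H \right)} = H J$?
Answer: $\frac{4345599}{188941} \approx 23.0$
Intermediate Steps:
$r = 0$ ($r = - 3 \cdot 0 \cdot 5 \cdot 4 = \left(-3\right) 0 \cdot 4 = 0 \cdot 4 = 0$)
$k{\left(W \right)} = 5 + W$
$l{\left(d \right)} = \frac{5}{d}$ ($l{\left(d \right)} = \frac{5 + 0}{d} = \frac{5}{d}$)
$Y{\left(42,23 \right)} + \frac{1}{l{\left(-44 \right)} - 4294} = 23 + \frac{1}{\frac{5}{-44} - 4294} = 23 + \frac{1}{5 \left(- \frac{1}{44}\right) - 4294} = 23 + \frac{1}{- \frac{5}{44} - 4294} = 23 + \frac{1}{- \frac{188941}{44}} = 23 - \frac{44}{188941} = \frac{4345599}{188941}$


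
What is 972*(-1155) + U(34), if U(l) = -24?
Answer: -1122684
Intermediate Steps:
972*(-1155) + U(34) = 972*(-1155) - 24 = -1122660 - 24 = -1122684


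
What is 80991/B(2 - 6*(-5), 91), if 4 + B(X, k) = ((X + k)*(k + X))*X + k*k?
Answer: 26997/164135 ≈ 0.16448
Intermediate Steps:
B(X, k) = -4 + k² + X*(X + k)² (B(X, k) = -4 + (((X + k)*(k + X))*X + k*k) = -4 + (((X + k)*(X + k))*X + k²) = -4 + ((X + k)²*X + k²) = -4 + (X*(X + k)² + k²) = -4 + (k² + X*(X + k)²) = -4 + k² + X*(X + k)²)
80991/B(2 - 6*(-5), 91) = 80991/(-4 + 91² + (2 - 6*(-5))*((2 - 6*(-5)) + 91)²) = 80991/(-4 + 8281 + (2 + 30)*((2 + 30) + 91)²) = 80991/(-4 + 8281 + 32*(32 + 91)²) = 80991/(-4 + 8281 + 32*123²) = 80991/(-4 + 8281 + 32*15129) = 80991/(-4 + 8281 + 484128) = 80991/492405 = 80991*(1/492405) = 26997/164135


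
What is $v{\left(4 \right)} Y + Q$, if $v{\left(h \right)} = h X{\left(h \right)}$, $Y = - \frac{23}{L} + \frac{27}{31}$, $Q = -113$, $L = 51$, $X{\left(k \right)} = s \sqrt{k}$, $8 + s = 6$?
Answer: $- \frac{189277}{1581} \approx -119.72$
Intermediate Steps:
$s = -2$ ($s = -8 + 6 = -2$)
$X{\left(k \right)} = - 2 \sqrt{k}$
$Y = \frac{664}{1581}$ ($Y = - \frac{23}{51} + \frac{27}{31} = \frac{664}{1581} \approx 0.41999$)
$v{\left(h \right)} = - 2 h^{\frac{3}{2}}$ ($v{\left(h \right)} = h \left(- 2 \sqrt{h}\right) = - 2 h^{\frac{3}{2}}$)
$v{\left(4 \right)} Y + Q = - 2 \cdot 4^{\frac{3}{2}} \cdot \frac{664}{1581} - 113 = \left(-2\right) 8 \cdot \frac{664}{1581} - 113 = \left(-16\right) \frac{664}{1581} - 113 = - \frac{10624}{1581} - 113 = - \frac{189277}{1581}$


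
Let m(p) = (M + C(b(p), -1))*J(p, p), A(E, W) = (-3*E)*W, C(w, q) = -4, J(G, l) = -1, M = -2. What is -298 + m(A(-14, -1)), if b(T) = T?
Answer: -292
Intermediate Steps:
A(E, W) = -3*E*W
m(p) = 6 (m(p) = (-2 - 4)*(-1) = -6*(-1) = 6)
-298 + m(A(-14, -1)) = -298 + 6 = -292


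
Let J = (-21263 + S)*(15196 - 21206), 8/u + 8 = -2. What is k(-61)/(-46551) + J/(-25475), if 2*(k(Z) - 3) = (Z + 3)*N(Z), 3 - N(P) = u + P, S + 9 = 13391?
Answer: -2491334999/1339985 ≈ -1859.2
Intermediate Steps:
u = -⅘ (u = 8/(-8 - 2) = 8/(-10) = 8*(-⅒) = -⅘ ≈ -0.80000)
S = 13382 (S = -9 + 13391 = 13382)
N(P) = 19/5 - P (N(P) = 3 - (-⅘ + P) = 3 + (⅘ - P) = 19/5 - P)
k(Z) = 3 + (3 + Z)*(19/5 - Z)/2 (k(Z) = 3 + ((Z + 3)*(19/5 - Z))/2 = 3 + ((3 + Z)*(19/5 - Z))/2 = 3 + (3 + Z)*(19/5 - Z)/2)
J = 47364810 (J = (-21263 + 13382)*(15196 - 21206) = -7881*(-6010) = 47364810)
k(-61)/(-46551) + J/(-25475) = (87/10 - ½*(-61)² + (⅖)*(-61))/(-46551) + 47364810/(-25475) = (87/10 - ½*3721 - 122/5)*(-1/46551) + 47364810*(-1/25475) = (87/10 - 3721/2 - 122/5)*(-1/46551) - 9472962/5095 = -9381/5*(-1/46551) - 9472962/5095 = 53/1315 - 9472962/5095 = -2491334999/1339985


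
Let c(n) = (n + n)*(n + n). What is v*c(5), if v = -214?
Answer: -21400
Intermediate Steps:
c(n) = 4*n**2 (c(n) = (2*n)*(2*n) = 4*n**2)
v*c(5) = -856*5**2 = -856*25 = -214*100 = -21400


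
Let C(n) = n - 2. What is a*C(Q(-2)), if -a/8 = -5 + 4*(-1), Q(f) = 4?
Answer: 144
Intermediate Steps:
C(n) = -2 + n
a = 72 (a = -8*(-5 + 4*(-1)) = -8*(-5 - 4) = -8*(-9) = 72)
a*C(Q(-2)) = 72*(-2 + 4) = 72*2 = 144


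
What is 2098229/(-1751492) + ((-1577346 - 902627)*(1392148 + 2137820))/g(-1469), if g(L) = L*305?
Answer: 1179458053315741291/60365171780 ≈ 1.9539e+7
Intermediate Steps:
g(L) = 305*L
2098229/(-1751492) + ((-1577346 - 902627)*(1392148 + 2137820))/g(-1469) = 2098229/(-1751492) + ((-1577346 - 902627)*(1392148 + 2137820))/((305*(-1469))) = 2098229*(-1/1751492) - 2479973*3529968/(-448045) = -2098229/1751492 - 8754225330864*(-1/448045) = -2098229/1751492 + 673401948528/34465 = 1179458053315741291/60365171780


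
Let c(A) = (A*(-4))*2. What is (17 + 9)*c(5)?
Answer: -1040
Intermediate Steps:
c(A) = -8*A (c(A) = -4*A*2 = -8*A)
(17 + 9)*c(5) = (17 + 9)*(-8*5) = 26*(-40) = -1040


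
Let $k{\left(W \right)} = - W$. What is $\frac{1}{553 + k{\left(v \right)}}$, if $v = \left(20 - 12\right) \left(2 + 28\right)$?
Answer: $\frac{1}{313} \approx 0.0031949$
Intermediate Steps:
$v = 240$ ($v = 8 \cdot 30 = 240$)
$\frac{1}{553 + k{\left(v \right)}} = \frac{1}{553 - 240} = \frac{1}{313}$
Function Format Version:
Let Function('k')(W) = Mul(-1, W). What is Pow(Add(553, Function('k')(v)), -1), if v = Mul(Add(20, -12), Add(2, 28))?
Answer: Rational(1, 313) ≈ 0.0031949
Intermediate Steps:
v = 240 (v = Mul(8, 30) = 240)
Pow(Add(553, Function('k')(v)), -1) = Pow(Add(553, Mul(-1, 240)), -1) = Pow(Add(553, -240), -1) = Pow(313, -1) = Rational(1, 313)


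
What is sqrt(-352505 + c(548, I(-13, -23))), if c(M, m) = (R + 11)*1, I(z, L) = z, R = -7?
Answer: I*sqrt(352501) ≈ 593.72*I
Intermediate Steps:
c(M, m) = 4 (c(M, m) = (-7 + 11)*1 = 4*1 = 4)
sqrt(-352505 + c(548, I(-13, -23))) = sqrt(-352505 + 4) = sqrt(-352501) = I*sqrt(352501)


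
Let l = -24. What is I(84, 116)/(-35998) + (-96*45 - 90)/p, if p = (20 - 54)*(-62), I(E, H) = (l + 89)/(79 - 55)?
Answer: -952541335/455302704 ≈ -2.0921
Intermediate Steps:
I(E, H) = 65/24 (I(E, H) = (-24 + 89)/(79 - 55) = 65/24)
p = 2108 (p = -34*(-62) = 2108)
I(84, 116)/(-35998) + (-96*45 - 90)/p = (65/24)/(-35998) + (-96*45 - 90)/2108 = (65/24)*(-1/35998) + (-4320 - 90)*(1/2108) = -65/863952 - 4410*1/2108 = -65/863952 - 2205/1054 = -952541335/455302704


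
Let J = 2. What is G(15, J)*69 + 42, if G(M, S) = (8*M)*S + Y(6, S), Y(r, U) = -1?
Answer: 16533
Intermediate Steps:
G(M, S) = -1 + 8*M*S (G(M, S) = (8*M)*S - 1 = 8*M*S - 1 = -1 + 8*M*S)
G(15, J)*69 + 42 = (-1 + 8*15*2)*69 + 42 = (-1 + 240)*69 + 42 = 239*69 + 42 = 16491 + 42 = 16533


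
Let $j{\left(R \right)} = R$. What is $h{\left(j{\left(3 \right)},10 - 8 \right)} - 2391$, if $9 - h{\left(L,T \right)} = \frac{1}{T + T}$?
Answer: $- \frac{9529}{4} \approx -2382.3$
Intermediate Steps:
$h{\left(L,T \right)} = 9 - \frac{1}{2 T}$ ($h{\left(L,T \right)} = 9 - \frac{1}{T + T} = 9 - \frac{1}{2 T}$)
$h{\left(j{\left(3 \right)},10 - 8 \right)} - 2391 = \left(9 - \frac{1}{2 \left(10 - 8\right)}\right) - 2391 = \left(9 - \frac{1}{2 \cdot 2}\right) - 2391 = \left(9 - \frac{1}{4}\right) - 2391 = \frac{35}{4} - 2391 = - \frac{9529}{4}$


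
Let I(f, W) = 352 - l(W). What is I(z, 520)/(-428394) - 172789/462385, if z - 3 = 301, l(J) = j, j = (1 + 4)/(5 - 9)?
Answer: -98913477823/264110612920 ≈ -0.37452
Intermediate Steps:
j = -5/4 (j = 5/(-4) = 5*(-¼) = -5/4 ≈ -1.2500)
l(J) = -5/4
z = 304 (z = 3 + 301 = 304)
I(f, W) = 1413/4 (I(f, W) = 352 - 1*(-5/4) = 352 + 5/4 = 1413/4)
I(z, 520)/(-428394) - 172789/462385 = (1413/4)/(-428394) - 172789/462385 = (1413/4)*(-1/428394) - 172789*1/462385 = -471/571192 - 172789/462385 = -98913477823/264110612920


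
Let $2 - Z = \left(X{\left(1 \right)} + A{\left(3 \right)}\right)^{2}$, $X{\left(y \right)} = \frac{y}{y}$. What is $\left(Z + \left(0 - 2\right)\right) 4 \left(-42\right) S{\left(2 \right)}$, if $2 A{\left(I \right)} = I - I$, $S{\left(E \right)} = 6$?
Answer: $1008$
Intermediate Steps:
$A{\left(I \right)} = 0$ ($A{\left(I \right)} = \frac{I - I}{2} = \frac{1}{2} \cdot 0 = 0$)
$X{\left(y \right)} = 1$
$Z = 1$ ($Z = 2 - \left(1 + 0\right)^{2} = 2 - 1^{2} = 2 - 1 = 1$)
$\left(Z + \left(0 - 2\right)\right) 4 \left(-42\right) S{\left(2 \right)} = \left(1 + \left(0 - 2\right)\right) 4 \left(-42\right) 6 = \left(1 - 2\right) 4 \left(-42\right) 6 = \left(-1\right) 4 \left(-42\right) 6 = \left(-4\right) \left(-42\right) 6 = 168 \cdot 6 = 1008$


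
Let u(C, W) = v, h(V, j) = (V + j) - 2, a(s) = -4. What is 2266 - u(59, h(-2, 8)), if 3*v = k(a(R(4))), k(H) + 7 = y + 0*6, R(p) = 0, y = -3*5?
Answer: 6820/3 ≈ 2273.3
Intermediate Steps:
y = -15
h(V, j) = -2 + V + j
k(H) = -22 (k(H) = -7 + (-15 + 0*6) = -7 + (-15 + 0) = -7 - 15 = -22)
v = -22/3 (v = (⅓)*(-22) = -22/3 ≈ -7.3333)
u(C, W) = -22/3
2266 - u(59, h(-2, 8)) = 2266 - 1*(-22/3) = 2266 + 22/3 = 6820/3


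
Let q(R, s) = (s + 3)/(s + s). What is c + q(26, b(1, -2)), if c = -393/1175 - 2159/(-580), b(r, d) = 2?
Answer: 158038/34075 ≈ 4.6379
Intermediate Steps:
q(R, s) = (3 + s)/(2*s) (q(R, s) = (3 + s)/((2*s)) = (3 + s)*(1/(2*s)) = (3 + s)/(2*s))
c = 461777/136300 (c = -393*1/1175 - 2159*(-1/580) = -393/1175 + 2159/580 = 461777/136300 ≈ 3.3879)
c + q(26, b(1, -2)) = 461777/136300 + (1/2)*(3 + 2)/2 = 461777/136300 + (1/2)*(1/2)*5 = 461777/136300 + 5/4 = 158038/34075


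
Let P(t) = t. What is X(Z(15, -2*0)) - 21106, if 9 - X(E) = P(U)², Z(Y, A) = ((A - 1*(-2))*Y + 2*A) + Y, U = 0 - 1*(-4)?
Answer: -21113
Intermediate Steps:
U = 4 (U = 0 + 4 = 4)
Z(Y, A) = Y + 2*A + Y*(2 + A) (Z(Y, A) = ((A + 2)*Y + 2*A) + Y = ((2 + A)*Y + 2*A) + Y = (Y*(2 + A) + 2*A) + Y = (2*A + Y*(2 + A)) + Y = Y + 2*A + Y*(2 + A))
X(E) = -7 (X(E) = 9 - 1*4² = 9 - 1*16 = 9 - 16 = -7)
X(Z(15, -2*0)) - 21106 = -7 - 21106 = -21113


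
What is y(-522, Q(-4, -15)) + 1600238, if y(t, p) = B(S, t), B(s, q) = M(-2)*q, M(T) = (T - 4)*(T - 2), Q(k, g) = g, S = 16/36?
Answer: 1587710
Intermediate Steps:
S = 4/9 (S = 16*(1/36) = 4/9 ≈ 0.44444)
M(T) = (-4 + T)*(-2 + T)
B(s, q) = 24*q (B(s, q) = (8 + (-2)**2 - 6*(-2))*q = (8 + 4 + 12)*q = 24*q)
y(t, p) = 24*t
y(-522, Q(-4, -15)) + 1600238 = 24*(-522) + 1600238 = -12528 + 1600238 = 1587710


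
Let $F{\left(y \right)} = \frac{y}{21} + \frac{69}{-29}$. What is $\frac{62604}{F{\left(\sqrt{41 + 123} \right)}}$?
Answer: $- \frac{55244336364}{1961677} - \frac{2211298488 \sqrt{41}}{1961677} \approx -35380.0$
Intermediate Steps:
$F{\left(y \right)} = - \frac{69}{29} + \frac{y}{21}$ ($F{\left(y \right)} = y \frac{1}{21} + 69 \left(- \frac{1}{29}\right) = \frac{y}{21} - \frac{69}{29} = - \frac{69}{29} + \frac{y}{21}$)
$\frac{62604}{F{\left(\sqrt{41 + 123} \right)}} = \frac{62604}{- \frac{69}{29} + \frac{\sqrt{41 + 123}}{21}} = \frac{62604}{- \frac{69}{29} + \frac{\sqrt{164}}{21}} = \frac{62604}{- \frac{69}{29} + \frac{2 \sqrt{41}}{21}}$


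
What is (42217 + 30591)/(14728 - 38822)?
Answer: -36404/12047 ≈ -3.0218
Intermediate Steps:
(42217 + 30591)/(14728 - 38822) = 72808/(-24094) = 72808*(-1/24094) = -36404/12047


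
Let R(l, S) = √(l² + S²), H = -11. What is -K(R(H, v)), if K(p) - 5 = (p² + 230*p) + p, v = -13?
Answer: -295 - 231*√290 ≈ -4228.8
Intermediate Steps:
R(l, S) = √(S² + l²)
K(p) = 5 + p² + 231*p (K(p) = 5 + ((p² + 230*p) + p) = 5 + (p² + 231*p) = 5 + p² + 231*p)
-K(R(H, v)) = -(5 + (√((-13)² + (-11)²))² + 231*√((-13)² + (-11)²)) = -(5 + (√(169 + 121))² + 231*√(169 + 121)) = -(5 + (√290)² + 231*√290) = -(5 + 290 + 231*√290) = -(295 + 231*√290) = -295 - 231*√290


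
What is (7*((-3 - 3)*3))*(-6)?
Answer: 756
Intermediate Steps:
(7*((-3 - 3)*3))*(-6) = (7*(-6*3))*(-6) = (7*(-18))*(-6) = -126*(-6) = 756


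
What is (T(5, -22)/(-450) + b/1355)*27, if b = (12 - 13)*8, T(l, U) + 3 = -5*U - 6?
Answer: -84273/13550 ≈ -6.2194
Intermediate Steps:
T(l, U) = -9 - 5*U (T(l, U) = -3 + (-5*U - 6) = -3 + (-6 - 5*U) = -9 - 5*U)
b = -8 (b = -1*8 = -8)
(T(5, -22)/(-450) + b/1355)*27 = ((-9 - 5*(-22))/(-450) - 8/1355)*27 = ((-9 + 110)*(-1/450) - 8*1/1355)*27 = (101*(-1/450) - 8/1355)*27 = (-101/450 - 8/1355)*27 = -28091/121950*27 = -84273/13550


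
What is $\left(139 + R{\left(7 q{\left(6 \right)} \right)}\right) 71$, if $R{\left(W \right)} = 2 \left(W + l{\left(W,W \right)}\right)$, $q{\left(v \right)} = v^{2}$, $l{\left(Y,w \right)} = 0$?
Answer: $45653$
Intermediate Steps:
$R{\left(W \right)} = 2 W$ ($R{\left(W \right)} = 2 \left(W + 0\right) = 2 W$)
$\left(139 + R{\left(7 q{\left(6 \right)} \right)}\right) 71 = \left(139 + 2 \cdot 7 \cdot 6^{2}\right) 71 = \left(139 + 2 \cdot 7 \cdot 36\right) 71 = \left(139 + 2 \cdot 252\right) 71 = \left(139 + 504\right) 71 = 643 \cdot 71 = 45653$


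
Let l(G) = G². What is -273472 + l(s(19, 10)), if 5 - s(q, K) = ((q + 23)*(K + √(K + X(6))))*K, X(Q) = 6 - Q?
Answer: 19088553 + 3523800*√10 ≈ 3.0232e+7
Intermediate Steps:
s(q, K) = 5 - K*(23 + q)*(K + √K) (s(q, K) = 5 - (q + 23)*(K + √(K + (6 - 1*6)))*K = 5 - (23 + q)*(K + √(K + (6 - 6)))*K = 5 - (23 + q)*(K + √(K + 0))*K = 5 - (23 + q)*(K + √K)*K = 5 - K*(23 + q)*(K + √K))
-273472 + l(s(19, 10)) = -273472 + (5 - 23*10² - 230*√10 - 1*19*10² - 1*19*10^(3/2))² = -273472 + (5 - 23*100 - 230*√10 - 1*19*100 - 1*19*10*√10)² = -273472 + (5 - 2300 - 230*√10 - 1900 - 190*√10)² = -273472 + (-4195 - 420*√10)²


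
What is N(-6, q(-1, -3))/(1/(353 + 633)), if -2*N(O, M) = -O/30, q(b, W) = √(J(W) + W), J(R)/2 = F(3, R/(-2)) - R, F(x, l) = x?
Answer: -493/5 ≈ -98.600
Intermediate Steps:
J(R) = 6 - 2*R (J(R) = 2*(3 - R) = 6 - 2*R)
q(b, W) = √(6 - W) (q(b, W) = √((6 - 2*W) + W) = √(6 - W))
N(O, M) = O/60 (N(O, M) = -(-O)/(2*30) = -(-1)*O/60 = O/60)
N(-6, q(-1, -3))/(1/(353 + 633)) = ((1/60)*(-6))/(1/(353 + 633)) = -1/(10*(1/986)) = -1/(10*1/986) = -⅒*986 = -493/5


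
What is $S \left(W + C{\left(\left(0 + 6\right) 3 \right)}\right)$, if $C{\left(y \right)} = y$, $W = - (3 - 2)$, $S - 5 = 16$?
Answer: $357$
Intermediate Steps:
$S = 21$ ($S = 5 + 16 = 21$)
$W = -1$ ($W = \left(-1\right) 1 = -1$)
$S \left(W + C{\left(\left(0 + 6\right) 3 \right)}\right) = 21 \left(-1 + \left(0 + 6\right) 3\right) = 21 \left(-1 + 6 \cdot 3\right) = 21 \left(-1 + 18\right) = 21 \cdot 17 = 357$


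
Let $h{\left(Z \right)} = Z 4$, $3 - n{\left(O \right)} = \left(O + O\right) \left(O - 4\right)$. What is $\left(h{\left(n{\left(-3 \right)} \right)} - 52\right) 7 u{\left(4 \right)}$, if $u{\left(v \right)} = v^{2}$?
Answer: $-23296$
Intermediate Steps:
$n{\left(O \right)} = 3 - 2 O \left(-4 + O\right)$ ($n{\left(O \right)} = 3 - \left(O + O\right) \left(O - 4\right) = 3 - 2 O \left(-4 + O\right)$)
$h{\left(Z \right)} = 4 Z$
$\left(h{\left(n{\left(-3 \right)} \right)} - 52\right) 7 u{\left(4 \right)} = \left(4 \left(3 - 2 \left(-3\right)^{2} + 8 \left(-3\right)\right) - 52\right) 7 \cdot 4^{2} = \left(4 \left(3 - 18 - 24\right) - 52\right) 7 \cdot 16 = \left(4 \left(3 - 18 - 24\right) - 52\right) 112 = \left(4 \left(-39\right) - 52\right) 112 = \left(-156 - 52\right) 112 = \left(-208\right) 112 = -23296$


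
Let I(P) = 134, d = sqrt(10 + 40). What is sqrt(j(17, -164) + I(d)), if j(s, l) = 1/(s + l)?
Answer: sqrt(59091)/21 ≈ 11.576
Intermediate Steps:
j(s, l) = 1/(l + s)
d = 5*sqrt(2) (d = sqrt(50) = 5*sqrt(2) ≈ 7.0711)
sqrt(j(17, -164) + I(d)) = sqrt(1/(-164 + 17) + 134) = sqrt(1/(-147) + 134) = sqrt(-1/147 + 134) = sqrt(19697/147) = sqrt(59091)/21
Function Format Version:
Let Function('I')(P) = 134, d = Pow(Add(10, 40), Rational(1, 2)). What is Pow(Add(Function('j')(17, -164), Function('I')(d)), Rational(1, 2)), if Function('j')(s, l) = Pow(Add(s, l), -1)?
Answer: Mul(Rational(1, 21), Pow(59091, Rational(1, 2))) ≈ 11.576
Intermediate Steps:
Function('j')(s, l) = Pow(Add(l, s), -1)
d = Mul(5, Pow(2, Rational(1, 2))) (d = Pow(50, Rational(1, 2)) = Mul(5, Pow(2, Rational(1, 2))) ≈ 7.0711)
Pow(Add(Function('j')(17, -164), Function('I')(d)), Rational(1, 2)) = Pow(Add(Pow(Add(-164, 17), -1), 134), Rational(1, 2)) = Pow(Add(Pow(-147, -1), 134), Rational(1, 2)) = Pow(Add(Rational(-1, 147), 134), Rational(1, 2)) = Pow(Rational(19697, 147), Rational(1, 2)) = Mul(Rational(1, 21), Pow(59091, Rational(1, 2)))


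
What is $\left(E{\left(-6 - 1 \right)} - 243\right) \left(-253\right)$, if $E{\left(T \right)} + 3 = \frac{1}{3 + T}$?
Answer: $\frac{249205}{4} \approx 62301.0$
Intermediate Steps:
$E{\left(T \right)} = -3 + \frac{1}{3 + T}$
$\left(E{\left(-6 - 1 \right)} - 243\right) \left(-253\right) = \left(\frac{-8 - 3 \left(-6 - 1\right)}{3 - 7} - 243\right) \left(-253\right) = \left(\frac{-8 - -21}{3 - 7} - 243\right) \left(-253\right) = \left(\frac{-8 + 21}{-4} - 243\right) \left(-253\right) = \left(\left(- \frac{1}{4}\right) 13 - 243\right) \left(-253\right) = \left(- \frac{13}{4} - 243\right) \left(-253\right) = \left(- \frac{985}{4}\right) \left(-253\right) = \frac{249205}{4}$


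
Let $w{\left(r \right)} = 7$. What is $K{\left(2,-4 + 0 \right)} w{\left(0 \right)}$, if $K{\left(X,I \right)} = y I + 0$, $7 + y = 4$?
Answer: $84$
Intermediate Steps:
$y = -3$ ($y = -7 + 4 = -3$)
$K{\left(X,I \right)} = - 3 I$ ($K{\left(X,I \right)} = - 3 I + 0 = - 3 I$)
$K{\left(2,-4 + 0 \right)} w{\left(0 \right)} = - 3 \left(-4 + 0\right) 7 = \left(-3\right) \left(-4\right) 7 = 12 \cdot 7 = 84$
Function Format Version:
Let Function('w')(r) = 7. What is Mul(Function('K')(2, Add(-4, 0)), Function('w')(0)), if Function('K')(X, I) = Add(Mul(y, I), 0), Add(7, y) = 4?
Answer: 84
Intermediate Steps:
y = -3 (y = Add(-7, 4) = -3)
Function('K')(X, I) = Mul(-3, I) (Function('K')(X, I) = Add(Mul(-3, I), 0) = Mul(-3, I))
Mul(Function('K')(2, Add(-4, 0)), Function('w')(0)) = Mul(Mul(-3, Add(-4, 0)), 7) = Mul(Mul(-3, -4), 7) = Mul(12, 7) = 84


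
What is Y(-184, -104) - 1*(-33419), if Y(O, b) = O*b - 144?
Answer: 52411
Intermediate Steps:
Y(O, b) = -144 + O*b
Y(-184, -104) - 1*(-33419) = (-144 - 184*(-104)) - 1*(-33419) = (-144 + 19136) + 33419 = 18992 + 33419 = 52411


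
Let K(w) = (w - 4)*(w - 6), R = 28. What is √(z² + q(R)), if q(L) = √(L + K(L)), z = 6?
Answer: √(36 + 2*√139) ≈ 7.7188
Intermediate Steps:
K(w) = (-6 + w)*(-4 + w) (K(w) = (-4 + w)*(-6 + w) = (-6 + w)*(-4 + w))
q(L) = √(24 + L² - 9*L) (q(L) = √(L + (24 + L² - 10*L)) = √(24 + L² - 9*L))
√(z² + q(R)) = √(6² + √(24 + 28² - 9*28)) = √(36 + √(24 + 784 - 252)) = √(36 + √556) = √(36 + 2*√139)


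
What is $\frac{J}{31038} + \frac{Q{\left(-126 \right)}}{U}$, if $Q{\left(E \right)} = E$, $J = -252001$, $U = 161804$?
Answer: $- \frac{5097335074}{627759069} \approx -8.1199$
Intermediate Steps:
$\frac{J}{31038} + \frac{Q{\left(-126 \right)}}{U} = - \frac{252001}{31038} - \frac{126}{161804} = \left(-252001\right) \frac{1}{31038} - \frac{63}{80902} = - \frac{252001}{31038} - \frac{63}{80902} = - \frac{5097335074}{627759069}$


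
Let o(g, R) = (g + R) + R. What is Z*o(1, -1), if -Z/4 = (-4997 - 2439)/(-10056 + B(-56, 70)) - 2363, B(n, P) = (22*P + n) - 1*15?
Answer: -81134580/8587 ≈ -9448.5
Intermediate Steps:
B(n, P) = -15 + n + 22*P (B(n, P) = (n + 22*P) - 15 = -15 + n + 22*P)
o(g, R) = g + 2*R (o(g, R) = (R + g) + R = g + 2*R)
Z = 81134580/8587 (Z = -4*((-4997 - 2439)/(-10056 + (-15 - 56 + 22*70)) - 2363) = -4*(-7436/(-10056 + (-15 - 56 + 1540)) - 2363) = -4*(-7436/(-10056 + 1469) - 2363) = -4*(-7436/(-8587) - 2363) = -4*(-7436*(-1/8587) - 2363) = -4*(7436/8587 - 2363) = -4*(-20283645/8587) = 81134580/8587 ≈ 9448.5)
Z*o(1, -1) = 81134580*(1 + 2*(-1))/8587 = 81134580*(1 - 2)/8587 = (81134580/8587)*(-1) = -81134580/8587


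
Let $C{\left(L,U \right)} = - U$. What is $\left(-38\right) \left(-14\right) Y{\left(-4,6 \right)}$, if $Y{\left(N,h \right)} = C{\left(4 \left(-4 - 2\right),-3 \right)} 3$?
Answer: $4788$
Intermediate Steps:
$Y{\left(N,h \right)} = 9$ ($Y{\left(N,h \right)} = \left(-1\right) \left(-3\right) 3 = 3 \cdot 3 = 9$)
$\left(-38\right) \left(-14\right) Y{\left(-4,6 \right)} = \left(-38\right) \left(-14\right) 9 = 532 \cdot 9 = 4788$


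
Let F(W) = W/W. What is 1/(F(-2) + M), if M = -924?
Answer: -1/923 ≈ -0.0010834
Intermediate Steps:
F(W) = 1
1/(F(-2) + M) = 1/(1 - 924) = 1/(-923) = -1/923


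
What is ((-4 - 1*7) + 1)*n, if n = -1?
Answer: 10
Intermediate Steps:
((-4 - 1*7) + 1)*n = ((-4 - 1*7) + 1)*(-1) = ((-4 - 7) + 1)*(-1) = (-11 + 1)*(-1) = -10*(-1) = 10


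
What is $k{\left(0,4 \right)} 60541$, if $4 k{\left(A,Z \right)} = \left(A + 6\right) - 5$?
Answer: $\frac{60541}{4} \approx 15135.0$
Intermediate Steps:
$k{\left(A,Z \right)} = \frac{1}{4} + \frac{A}{4}$ ($k{\left(A,Z \right)} = \frac{\left(A + 6\right) - 5}{4} = \frac{\left(6 + A\right) - 5}{4} = \frac{1 + A}{4} = \frac{1}{4} + \frac{A}{4}$)
$k{\left(0,4 \right)} 60541 = \left(\frac{1}{4} + \frac{1}{4} \cdot 0\right) 60541 = \left(\frac{1}{4} + 0\right) 60541 = \frac{1}{4} \cdot 60541 = \frac{60541}{4}$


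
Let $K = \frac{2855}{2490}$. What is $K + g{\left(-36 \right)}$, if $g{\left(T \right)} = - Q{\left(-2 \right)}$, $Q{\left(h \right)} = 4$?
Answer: $- \frac{1421}{498} \approx -2.8534$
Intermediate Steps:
$g{\left(T \right)} = -4$ ($g{\left(T \right)} = \left(-1\right) 4 = -4$)
$K = \frac{571}{498}$ ($K = 2855 \cdot \frac{1}{2490} = \frac{571}{498} \approx 1.1466$)
$K + g{\left(-36 \right)} = \frac{571}{498} - 4 = - \frac{1421}{498}$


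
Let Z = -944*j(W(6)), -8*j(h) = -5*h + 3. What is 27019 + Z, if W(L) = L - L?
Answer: 27373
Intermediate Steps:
W(L) = 0
j(h) = -3/8 + 5*h/8 (j(h) = -(-5*h + 3)/8 = -(3 - 5*h)/8 = -3/8 + 5*h/8)
Z = 354 (Z = -944*(-3/8 + (5/8)*0) = -944*(-3/8 + 0) = -944*(-3/8) = 354)
27019 + Z = 27019 + 354 = 27373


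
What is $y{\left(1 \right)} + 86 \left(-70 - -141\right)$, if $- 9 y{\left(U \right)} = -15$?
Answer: $\frac{18323}{3} \approx 6107.7$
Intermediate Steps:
$y{\left(U \right)} = \frac{5}{3}$ ($y{\left(U \right)} = \left(- \frac{1}{9}\right) \left(-15\right) = \frac{5}{3}$)
$y{\left(1 \right)} + 86 \left(-70 - -141\right) = \frac{5}{3} + 86 \left(-70 - -141\right) = \frac{5}{3} + 86 \left(-70 + 141\right) = \frac{5}{3} + 86 \cdot 71 = \frac{5}{3} + 6106 = \frac{18323}{3}$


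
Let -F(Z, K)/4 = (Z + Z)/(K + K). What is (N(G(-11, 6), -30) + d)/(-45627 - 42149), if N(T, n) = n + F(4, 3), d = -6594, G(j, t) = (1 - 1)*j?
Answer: 1243/16458 ≈ 0.075526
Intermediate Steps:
G(j, t) = 0 (G(j, t) = 0*j = 0)
F(Z, K) = -4*Z/K (F(Z, K) = -4*(Z + Z)/(K + K) = -4*2*Z/(2*K) = -4*2*Z*1/(2*K) = -4*Z/K)
N(T, n) = -16/3 + n (N(T, n) = n - 4*4/3 = n - 4*4*1/3 = n - 16/3 = -16/3 + n)
(N(G(-11, 6), -30) + d)/(-45627 - 42149) = ((-16/3 - 30) - 6594)/(-45627 - 42149) = (-106/3 - 6594)/(-87776) = -19888/3*(-1/87776) = 1243/16458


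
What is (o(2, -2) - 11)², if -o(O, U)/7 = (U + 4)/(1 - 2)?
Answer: 9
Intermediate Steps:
o(O, U) = 28 + 7*U (o(O, U) = -7*(U + 4)/(1 - 2) = -7*(4 + U)/(-1) = -7*(4 + U)*(-1) = -7*(-4 - U) = 28 + 7*U)
(o(2, -2) - 11)² = ((28 + 7*(-2)) - 11)² = ((28 - 14) - 11)² = (14 - 11)² = 3² = 9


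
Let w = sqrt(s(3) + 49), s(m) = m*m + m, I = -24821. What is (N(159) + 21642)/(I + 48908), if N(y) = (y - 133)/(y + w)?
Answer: 6997633/7788130 - sqrt(61)/23364390 ≈ 0.89850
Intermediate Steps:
s(m) = m + m**2 (s(m) = m**2 + m = m + m**2)
w = sqrt(61) (w = sqrt(3*(1 + 3) + 49) = sqrt(3*4 + 49) = sqrt(12 + 49) = sqrt(61) ≈ 7.8102)
N(y) = (-133 + y)/(y + sqrt(61)) (N(y) = (y - 133)/(y + sqrt(61)) = (-133 + y)/(y + sqrt(61)))
(N(159) + 21642)/(I + 48908) = ((-133 + 159)/(159 + sqrt(61)) + 21642)/(-24821 + 48908) = (26/(159 + sqrt(61)) + 21642)/24087 = (26/(159 + sqrt(61)) + 21642)*(1/24087) = (21642 + 26/(159 + sqrt(61)))*(1/24087) = 7214/8029 + 26/(24087*(159 + sqrt(61)))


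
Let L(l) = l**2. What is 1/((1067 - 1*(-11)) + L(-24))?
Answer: 1/1654 ≈ 0.00060460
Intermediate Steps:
1/((1067 - 1*(-11)) + L(-24)) = 1/((1067 - 1*(-11)) + (-24)**2) = 1/((1067 + 11) + 576) = 1/(1078 + 576) = 1/1654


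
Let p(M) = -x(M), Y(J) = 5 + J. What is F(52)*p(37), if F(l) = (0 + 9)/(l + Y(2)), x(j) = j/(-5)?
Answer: 333/295 ≈ 1.1288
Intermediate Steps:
x(j) = -j/5 (x(j) = j*(-1/5) = -j/5)
p(M) = M/5 (p(M) = -(-1)*M/5 = M/5)
F(l) = 9/(7 + l) (F(l) = (0 + 9)/(l + (5 + 2)) = 9/(l + 7) = 9/(7 + l))
F(52)*p(37) = (9/(7 + 52))*((1/5)*37) = (9/59)*(37/5) = 333/295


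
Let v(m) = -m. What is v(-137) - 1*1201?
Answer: -1064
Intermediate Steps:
v(-137) - 1*1201 = -1*(-137) - 1*1201 = 137 - 1201 = -1064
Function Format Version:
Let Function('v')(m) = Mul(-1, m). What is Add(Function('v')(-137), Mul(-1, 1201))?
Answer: -1064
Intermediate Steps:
Add(Function('v')(-137), Mul(-1, 1201)) = Add(Mul(-1, -137), Mul(-1, 1201)) = Add(137, -1201) = -1064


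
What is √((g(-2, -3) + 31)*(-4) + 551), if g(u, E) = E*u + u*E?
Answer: √379 ≈ 19.468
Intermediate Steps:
g(u, E) = 2*E*u (g(u, E) = E*u + E*u = 2*E*u)
√((g(-2, -3) + 31)*(-4) + 551) = √((2*(-3)*(-2) + 31)*(-4) + 551) = √((12 + 31)*(-4) + 551) = √(43*(-4) + 551) = √(-172 + 551) = √379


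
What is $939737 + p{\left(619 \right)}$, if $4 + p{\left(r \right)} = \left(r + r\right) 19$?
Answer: $963255$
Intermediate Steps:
$p{\left(r \right)} = -4 + 38 r$ ($p{\left(r \right)} = -4 + \left(r + r\right) 19 = -4 + 2 r 19 = -4 + 38 r$)
$939737 + p{\left(619 \right)} = 939737 + \left(-4 + 38 \cdot 619\right) = 939737 + \left(-4 + 23522\right) = 939737 + 23518 = 963255$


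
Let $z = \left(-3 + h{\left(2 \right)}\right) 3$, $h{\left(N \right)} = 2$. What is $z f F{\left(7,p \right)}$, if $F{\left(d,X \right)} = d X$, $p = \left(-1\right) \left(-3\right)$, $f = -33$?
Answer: $2079$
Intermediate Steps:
$p = 3$
$z = -3$ ($z = \left(-3 + 2\right) 3 = \left(-1\right) 3 = -3$)
$F{\left(d,X \right)} = X d$
$z f F{\left(7,p \right)} = \left(-3\right) \left(-33\right) 3 \cdot 7 = 99 \cdot 21 = 2079$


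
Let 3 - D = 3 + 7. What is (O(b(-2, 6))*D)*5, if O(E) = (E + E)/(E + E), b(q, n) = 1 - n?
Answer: -35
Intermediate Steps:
D = -7 (D = 3 - (3 + 7) = 3 - 1*10 = 3 - 10 = -7)
O(E) = 1 (O(E) = (2*E)/((2*E)) = (2*E)*(1/(2*E)) = 1)
(O(b(-2, 6))*D)*5 = (1*(-7))*5 = -7*5 = -35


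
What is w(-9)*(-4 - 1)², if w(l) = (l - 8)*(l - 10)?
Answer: 8075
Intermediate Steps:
w(l) = (-10 + l)*(-8 + l) (w(l) = (-8 + l)*(-10 + l) = (-10 + l)*(-8 + l))
w(-9)*(-4 - 1)² = (80 + (-9)² - 18*(-9))*(-4 - 1)² = (80 + 81 + 162)*(-5)² = 323*25 = 8075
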